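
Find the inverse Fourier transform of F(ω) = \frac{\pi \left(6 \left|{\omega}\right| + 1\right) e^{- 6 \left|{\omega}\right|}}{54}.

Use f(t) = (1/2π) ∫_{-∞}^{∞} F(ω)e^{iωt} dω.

f(t) = \frac{8}{\left(t^{2} + 36\right)^{2}}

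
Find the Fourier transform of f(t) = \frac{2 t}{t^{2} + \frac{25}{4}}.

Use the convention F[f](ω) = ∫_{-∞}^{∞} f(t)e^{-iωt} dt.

F(ω) = - 2 i \pi e^{- \frac{5 \left|{\omega}\right|}{2}} \operatorname{sign}{\left(\omega \right)}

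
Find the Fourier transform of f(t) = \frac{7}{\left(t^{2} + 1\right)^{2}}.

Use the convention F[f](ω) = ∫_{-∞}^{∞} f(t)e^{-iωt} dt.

F(ω) = \frac{7 \pi \left(\left|{\omega}\right| + 1\right) e^{- \left|{\omega}\right|}}{2}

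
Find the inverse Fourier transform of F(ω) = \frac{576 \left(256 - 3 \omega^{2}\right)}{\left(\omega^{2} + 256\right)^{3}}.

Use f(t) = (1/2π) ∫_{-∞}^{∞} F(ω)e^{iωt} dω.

f(t) = 9 t^{2} e^{- 16 \left|{t}\right|}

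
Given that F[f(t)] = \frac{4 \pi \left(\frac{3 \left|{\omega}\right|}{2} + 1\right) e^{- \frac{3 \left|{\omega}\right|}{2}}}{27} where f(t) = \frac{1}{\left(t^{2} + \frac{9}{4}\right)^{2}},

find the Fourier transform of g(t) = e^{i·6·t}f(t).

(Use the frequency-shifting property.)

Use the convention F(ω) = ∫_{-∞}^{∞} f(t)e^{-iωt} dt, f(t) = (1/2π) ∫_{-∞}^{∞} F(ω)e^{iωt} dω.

F[g](ω) = \frac{2 \pi \left(3 \left|{\omega - 6}\right| + 2\right) e^{- \frac{3 \left|{\omega - 6}\right|}{2}}}{27}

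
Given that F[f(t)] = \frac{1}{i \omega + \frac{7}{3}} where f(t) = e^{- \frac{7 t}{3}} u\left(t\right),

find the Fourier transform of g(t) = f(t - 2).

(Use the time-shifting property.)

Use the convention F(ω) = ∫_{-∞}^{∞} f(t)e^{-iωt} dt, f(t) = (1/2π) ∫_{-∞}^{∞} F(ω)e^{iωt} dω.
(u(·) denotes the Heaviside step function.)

F[g](ω) = \frac{3 e^{- 2 i \omega}}{3 i \omega + 7}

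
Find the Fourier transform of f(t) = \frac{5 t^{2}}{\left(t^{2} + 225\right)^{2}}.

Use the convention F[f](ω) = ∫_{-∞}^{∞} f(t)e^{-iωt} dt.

F(ω) = \frac{\pi \left(1 - 15 \left|{\omega}\right|\right) e^{- 15 \left|{\omega}\right|}}{6}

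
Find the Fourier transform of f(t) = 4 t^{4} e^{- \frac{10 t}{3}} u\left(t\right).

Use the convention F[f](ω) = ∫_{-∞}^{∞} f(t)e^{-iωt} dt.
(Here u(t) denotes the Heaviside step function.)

F(ω) = \frac{23328}{\left(3 i \omega + 10\right)^{5}}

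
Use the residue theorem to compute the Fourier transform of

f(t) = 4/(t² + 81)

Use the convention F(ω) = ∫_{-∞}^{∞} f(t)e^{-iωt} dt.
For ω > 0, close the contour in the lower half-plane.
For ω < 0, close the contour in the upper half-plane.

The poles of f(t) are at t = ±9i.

Let g(z) = f(z)e^{-iωz}; for large |z| the factor e^{-iωz} decays in the lower half-plane when ω > 0 and in the upper half-plane when ω < 0.

Case ω > 0 (lower half-plane, clockwise contour ⇒ F(ω) = -2πi·ΣRes):
  Res_{z = - 9 i} g(z) = \frac{2 i e^{- 9 \omega}}{9}
  F(ω) = -2πi·ΣRes = \frac{4 \pi e^{- 9 \omega}}{9}

Case ω < 0 (upper half-plane, counterclockwise contour ⇒ F(ω) = +2πi·ΣRes):
  Res_{z = 9 i} g(z) = - \frac{2 i e^{9 \omega}}{9}
  F(ω) = 2πi·ΣRes = \frac{4 \pi e^{9 \omega}}{9}

Both cases combine into a single formula in |ω|:

F(ω) = \frac{4 \pi e^{- 9 \left|{\omega}\right|}}{9}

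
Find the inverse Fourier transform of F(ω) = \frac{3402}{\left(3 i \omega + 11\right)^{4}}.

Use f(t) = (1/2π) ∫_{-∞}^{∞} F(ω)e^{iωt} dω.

f(t) = 7 t^{3} e^{- \frac{11 t}{3}} u\left(t\right)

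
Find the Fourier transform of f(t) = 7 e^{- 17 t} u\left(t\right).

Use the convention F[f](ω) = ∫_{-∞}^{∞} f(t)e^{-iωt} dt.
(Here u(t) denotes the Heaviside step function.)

F(ω) = \frac{7}{i \omega + 17}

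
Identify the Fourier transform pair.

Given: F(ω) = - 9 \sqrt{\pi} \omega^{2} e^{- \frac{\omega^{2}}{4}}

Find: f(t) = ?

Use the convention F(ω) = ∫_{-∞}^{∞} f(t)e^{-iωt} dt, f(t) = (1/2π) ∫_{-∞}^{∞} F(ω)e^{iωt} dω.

f(t) = 9 \left(4 t^{2} - 2\right) e^{- t^{2}}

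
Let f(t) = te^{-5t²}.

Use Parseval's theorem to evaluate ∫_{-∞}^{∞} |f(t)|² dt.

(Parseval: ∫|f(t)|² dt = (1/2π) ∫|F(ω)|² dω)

∫|f(t)|² dt = \frac{\sqrt{10} \sqrt{\pi}}{200}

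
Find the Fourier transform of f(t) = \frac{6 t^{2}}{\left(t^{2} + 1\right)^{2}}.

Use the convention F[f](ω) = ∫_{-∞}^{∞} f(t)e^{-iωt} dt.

F(ω) = 3 \pi \left(1 - \left|{\omega}\right|\right) e^{- \left|{\omega}\right|}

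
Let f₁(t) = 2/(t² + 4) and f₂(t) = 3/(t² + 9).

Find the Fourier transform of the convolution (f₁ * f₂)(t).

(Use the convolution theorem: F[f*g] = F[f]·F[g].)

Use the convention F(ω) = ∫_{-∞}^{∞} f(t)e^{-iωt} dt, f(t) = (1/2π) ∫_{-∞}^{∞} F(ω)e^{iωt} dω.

F[f₁*f₂](ω) = \pi^{2} e^{- 5 \left|{\omega}\right|}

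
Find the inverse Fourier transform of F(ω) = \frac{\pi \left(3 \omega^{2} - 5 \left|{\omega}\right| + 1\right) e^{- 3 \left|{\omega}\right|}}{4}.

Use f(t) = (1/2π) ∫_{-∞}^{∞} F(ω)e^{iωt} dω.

f(t) = \frac{2 t^{4}}{\left(t^{2} + 9\right)^{3}}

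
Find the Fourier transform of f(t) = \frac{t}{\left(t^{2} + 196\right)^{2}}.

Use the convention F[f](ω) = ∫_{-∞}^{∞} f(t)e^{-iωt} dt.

F(ω) = - \frac{i \pi \omega e^{- 14 \left|{\omega}\right|}}{28}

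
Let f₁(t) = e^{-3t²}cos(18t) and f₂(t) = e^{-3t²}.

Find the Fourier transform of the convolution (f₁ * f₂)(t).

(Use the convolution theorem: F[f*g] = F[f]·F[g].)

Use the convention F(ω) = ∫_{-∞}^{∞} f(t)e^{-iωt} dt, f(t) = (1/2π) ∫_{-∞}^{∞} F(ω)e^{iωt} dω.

F[f₁*f₂](ω) = \frac{\pi \left(e^{6 \omega} + 1\right) e^{- \frac{\omega^{2}}{6} - 3 \omega - 27}}{6}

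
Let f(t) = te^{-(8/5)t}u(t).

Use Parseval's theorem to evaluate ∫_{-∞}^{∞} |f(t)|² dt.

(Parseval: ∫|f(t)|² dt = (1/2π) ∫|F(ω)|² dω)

∫|f(t)|² dt = \frac{125}{2048}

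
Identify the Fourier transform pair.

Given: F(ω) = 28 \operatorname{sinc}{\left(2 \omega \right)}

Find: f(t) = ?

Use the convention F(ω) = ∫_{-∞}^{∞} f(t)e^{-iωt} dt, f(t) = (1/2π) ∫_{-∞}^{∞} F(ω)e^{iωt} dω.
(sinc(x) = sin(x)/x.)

f(t) = 7 \left(\begin{cases} 1 & \text{for}\: \left|{t}\right| < 2 \\0 & \text{otherwise} \end{cases}\right)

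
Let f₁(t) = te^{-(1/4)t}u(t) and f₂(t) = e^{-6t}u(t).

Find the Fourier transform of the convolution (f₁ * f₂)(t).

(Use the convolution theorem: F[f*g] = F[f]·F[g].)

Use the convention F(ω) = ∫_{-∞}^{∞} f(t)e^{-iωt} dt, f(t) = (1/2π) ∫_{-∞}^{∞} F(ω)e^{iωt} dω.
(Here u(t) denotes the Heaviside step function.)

F[f₁*f₂](ω) = \frac{16}{\left(i \omega + 6\right) \left(4 i \omega + 1\right)^{2}}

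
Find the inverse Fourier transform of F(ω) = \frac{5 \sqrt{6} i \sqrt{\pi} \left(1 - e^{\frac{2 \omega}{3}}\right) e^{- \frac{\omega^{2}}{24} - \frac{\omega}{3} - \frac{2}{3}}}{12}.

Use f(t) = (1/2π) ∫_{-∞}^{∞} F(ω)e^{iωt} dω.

f(t) = 5 e^{- 6 t^{2}} \sin{\left(4 t \right)}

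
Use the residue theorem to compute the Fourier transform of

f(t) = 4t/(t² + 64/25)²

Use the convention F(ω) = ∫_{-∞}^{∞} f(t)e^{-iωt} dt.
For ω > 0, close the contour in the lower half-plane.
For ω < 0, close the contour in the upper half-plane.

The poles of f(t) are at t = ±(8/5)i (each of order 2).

Let g(z) = f(z)e^{-iωz}; for large |z| the factor e^{-iωz} decays in the lower half-plane when ω > 0 and in the upper half-plane when ω < 0.

Case ω > 0 (lower half-plane, clockwise contour ⇒ F(ω) = -2πi·ΣRes):
  Res_{z = - \frac{8 i}{5}} g(z) = \frac{5 \omega e^{- \frac{8 \omega}{5}}}{8} (pole of order 2)
  F(ω) = -2πi·ΣRes = - \frac{5 i \pi \omega e^{- \frac{8 \omega}{5}}}{4}

Case ω < 0 (upper half-plane, counterclockwise contour ⇒ F(ω) = +2πi·ΣRes):
  Res_{z = \frac{8 i}{5}} g(z) = - \frac{5 \omega e^{\frac{8 \omega}{5}}}{8} (pole of order 2)
  F(ω) = 2πi·ΣRes = - \frac{5 i \pi \omega e^{\frac{8 \omega}{5}}}{4}

Both cases combine into a single formula in |ω|:

F(ω) = - \frac{5 i \pi \omega e^{- \frac{8 \left|{\omega}\right|}{5}}}{4}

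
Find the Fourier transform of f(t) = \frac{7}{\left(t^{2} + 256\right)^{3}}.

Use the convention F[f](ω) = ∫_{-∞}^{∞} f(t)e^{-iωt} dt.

F(ω) = \frac{7 \pi \left(256 \omega^{2} + 48 \left|{\omega}\right| + 3\right) e^{- 16 \left|{\omega}\right|}}{8388608}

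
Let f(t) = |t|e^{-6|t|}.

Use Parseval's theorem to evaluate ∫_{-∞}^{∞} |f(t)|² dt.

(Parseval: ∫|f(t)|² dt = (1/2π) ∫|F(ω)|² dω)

∫|f(t)|² dt = \frac{1}{432}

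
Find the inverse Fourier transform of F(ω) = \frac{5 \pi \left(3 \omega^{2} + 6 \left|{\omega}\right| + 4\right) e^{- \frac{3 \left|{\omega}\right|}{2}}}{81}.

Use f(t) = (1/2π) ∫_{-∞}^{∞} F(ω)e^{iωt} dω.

f(t) = \frac{5}{\left(t^{2} + \frac{9}{4}\right)^{3}}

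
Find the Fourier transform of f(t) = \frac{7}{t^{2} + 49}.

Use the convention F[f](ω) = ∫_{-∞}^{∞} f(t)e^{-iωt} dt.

F(ω) = \pi e^{- 7 \left|{\omega}\right|}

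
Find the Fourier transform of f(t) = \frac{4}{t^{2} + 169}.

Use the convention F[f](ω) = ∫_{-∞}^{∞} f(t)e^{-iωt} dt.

F(ω) = \frac{4 \pi e^{- 13 \left|{\omega}\right|}}{13}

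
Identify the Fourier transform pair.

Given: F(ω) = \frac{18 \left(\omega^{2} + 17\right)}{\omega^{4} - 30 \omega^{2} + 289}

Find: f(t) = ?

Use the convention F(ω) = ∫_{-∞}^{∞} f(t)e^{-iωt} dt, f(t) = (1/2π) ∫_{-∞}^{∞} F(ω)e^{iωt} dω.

f(t) = 9 e^{- \left|{t}\right|} \cos{\left(4 t \right)}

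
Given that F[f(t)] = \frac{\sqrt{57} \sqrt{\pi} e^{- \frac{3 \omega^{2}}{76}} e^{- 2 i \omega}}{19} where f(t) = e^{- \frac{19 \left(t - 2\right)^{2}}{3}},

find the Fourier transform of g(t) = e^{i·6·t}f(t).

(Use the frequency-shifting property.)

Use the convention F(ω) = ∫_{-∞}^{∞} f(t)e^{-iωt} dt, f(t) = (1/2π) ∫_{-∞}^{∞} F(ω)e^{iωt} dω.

F[g](ω) = \frac{\sqrt{57} \sqrt{\pi} e^{- \frac{\left(\omega - 6\right) \left(3 \omega - 18 + 152 i\right)}{76}}}{19}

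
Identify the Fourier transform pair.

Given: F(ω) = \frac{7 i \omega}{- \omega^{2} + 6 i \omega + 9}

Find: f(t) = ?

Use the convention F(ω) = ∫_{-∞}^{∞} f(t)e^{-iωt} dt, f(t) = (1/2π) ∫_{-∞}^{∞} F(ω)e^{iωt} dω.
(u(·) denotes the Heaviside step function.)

f(t) = 7 \left(1 - 3 t\right) e^{- 3 t} u\left(t\right)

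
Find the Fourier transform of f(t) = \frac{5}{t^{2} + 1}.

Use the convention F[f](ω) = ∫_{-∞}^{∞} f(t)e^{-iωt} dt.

F(ω) = 5 \pi e^{- \left|{\omega}\right|}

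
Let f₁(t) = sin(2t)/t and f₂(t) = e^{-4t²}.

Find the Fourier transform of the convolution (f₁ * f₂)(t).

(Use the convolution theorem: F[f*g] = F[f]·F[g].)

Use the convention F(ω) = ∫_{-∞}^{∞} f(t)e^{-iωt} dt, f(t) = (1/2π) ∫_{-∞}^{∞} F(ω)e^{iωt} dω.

F[f₁*f₂](ω) = \begin{cases} \frac{\pi^{\frac{3}{2}} e^{- \frac{\omega^{2}}{16}}}{2} & \text{for}\: \omega > -2 \wedge \omega < 2 \\0 & \text{otherwise} \end{cases}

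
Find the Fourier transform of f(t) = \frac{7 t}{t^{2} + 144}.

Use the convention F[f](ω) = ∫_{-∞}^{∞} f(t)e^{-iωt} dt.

F(ω) = - 7 i \pi e^{- 12 \left|{\omega}\right|} \operatorname{sign}{\left(\omega \right)}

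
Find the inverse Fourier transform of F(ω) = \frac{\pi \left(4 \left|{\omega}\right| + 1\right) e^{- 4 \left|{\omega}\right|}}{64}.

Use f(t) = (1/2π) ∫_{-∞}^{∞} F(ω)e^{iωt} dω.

f(t) = \frac{2}{\left(t^{2} + 16\right)^{2}}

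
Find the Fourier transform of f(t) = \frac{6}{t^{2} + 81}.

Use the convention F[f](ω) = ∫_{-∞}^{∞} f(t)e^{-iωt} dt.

F(ω) = \frac{2 \pi e^{- 9 \left|{\omega}\right|}}{3}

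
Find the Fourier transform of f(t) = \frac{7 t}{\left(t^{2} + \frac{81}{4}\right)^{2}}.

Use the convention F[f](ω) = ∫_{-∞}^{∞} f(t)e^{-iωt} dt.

F(ω) = - \frac{7 i \pi \omega e^{- \frac{9 \left|{\omega}\right|}{2}}}{9}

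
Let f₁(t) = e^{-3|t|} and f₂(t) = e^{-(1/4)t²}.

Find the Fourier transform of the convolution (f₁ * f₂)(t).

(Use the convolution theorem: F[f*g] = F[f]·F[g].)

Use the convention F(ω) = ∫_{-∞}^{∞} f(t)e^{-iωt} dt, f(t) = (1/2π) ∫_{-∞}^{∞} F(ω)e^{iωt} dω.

F[f₁*f₂](ω) = \frac{12 \sqrt{\pi} e^{- \omega^{2}}}{\omega^{2} + 9}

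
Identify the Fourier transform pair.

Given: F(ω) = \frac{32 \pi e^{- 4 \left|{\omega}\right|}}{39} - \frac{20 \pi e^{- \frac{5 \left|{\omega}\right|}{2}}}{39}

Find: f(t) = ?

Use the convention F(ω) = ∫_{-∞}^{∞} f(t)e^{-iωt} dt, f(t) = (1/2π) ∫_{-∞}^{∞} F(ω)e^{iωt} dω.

f(t) = \frac{2 t^{2}}{\left(t^{2} + \frac{25}{4}\right) \left(t^{2} + 16\right)}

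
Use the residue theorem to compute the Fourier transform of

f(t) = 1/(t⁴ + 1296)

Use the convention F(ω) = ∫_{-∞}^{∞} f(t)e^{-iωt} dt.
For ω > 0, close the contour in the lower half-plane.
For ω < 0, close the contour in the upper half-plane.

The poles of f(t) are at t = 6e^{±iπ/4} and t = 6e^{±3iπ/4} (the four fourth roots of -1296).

Let g(z) = f(z)e^{-iωz}; for large |z| the factor e^{-iωz} decays in the lower half-plane when ω > 0 and in the upper half-plane when ω < 0.

Case ω > 0 (lower half-plane, clockwise contour ⇒ F(ω) = -2πi·ΣRes):
  Res_{z = - 3 \sqrt{2} - 3 \sqrt{2} i} g(z) = \frac{\sqrt{2} i \left(1 - i\right) e^{3 \sqrt{2} \omega \left(-1 + i\right)}}{1728}
  Res_{z = 3 \sqrt{2} - 3 \sqrt{2} i} g(z) = \frac{\sqrt{2} i \left(1 + i\right) e^{- 3 \sqrt{2} \omega \left(1 + i\right)}}{1728}
  F(ω) = -2πi·ΣRes = \frac{\sqrt{2} \pi \left(1 - i\right) \left(e^{6 \sqrt{2} i \omega} + i\right) e^{- 3 \sqrt{2} \omega \left(1 + i\right)}}{864} = \frac{\pi e^{- 3 \sqrt{2} \omega} \sin{\left(3 \sqrt{2} \omega + \frac{\pi}{4} \right)}}{216}

Case ω < 0 (upper half-plane, counterclockwise contour ⇒ F(ω) = +2πi·ΣRes):
  Res_{z = 3 \sqrt{2} + 3 \sqrt{2} i} g(z) = \frac{\sqrt{2} i \left(-1 + i\right) e^{3 \sqrt{2} \omega \left(1 - i\right)}}{1728}
  Res_{z = - 3 \sqrt{2} + 3 \sqrt{2} i} g(z) = \frac{\sqrt{2} \left(1 - i\right) e^{3 \sqrt{2} \omega \left(1 + i\right)}}{1728}
  F(ω) = 2πi·ΣRes = - \frac{\sqrt{2} i \pi \left(i \left(1 - i\right) e^{3 \sqrt{2} \omega \left(1 - i\right)} - \left(1 - i\right) e^{3 \sqrt{2} \omega \left(1 + i\right)}\right)}{864} = \frac{\pi e^{3 \sqrt{2} \omega} \cos{\left(3 \sqrt{2} \omega + \frac{\pi}{4} \right)}}{216}

Both cases combine into a single formula in |ω|:

F(ω) = \frac{\pi e^{- 3 \sqrt{2} \left|{\omega}\right|} \sin{\left(3 \sqrt{2} \left|{\omega}\right| + \frac{\pi}{4} \right)}}{216}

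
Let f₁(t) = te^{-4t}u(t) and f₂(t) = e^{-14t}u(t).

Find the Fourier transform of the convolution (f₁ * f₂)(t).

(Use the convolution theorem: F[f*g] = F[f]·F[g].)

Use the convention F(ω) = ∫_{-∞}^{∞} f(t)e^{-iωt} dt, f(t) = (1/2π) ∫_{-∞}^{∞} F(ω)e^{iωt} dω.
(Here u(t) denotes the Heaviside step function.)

F[f₁*f₂](ω) = \frac{1}{\left(i \omega + 4\right)^{2} \left(i \omega + 14\right)}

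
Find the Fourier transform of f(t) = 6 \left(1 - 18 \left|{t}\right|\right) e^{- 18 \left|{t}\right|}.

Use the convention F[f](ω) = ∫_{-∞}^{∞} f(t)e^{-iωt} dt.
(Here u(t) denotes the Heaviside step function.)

F(ω) = \frac{432 \omega^{2}}{\left(\omega^{2} + 324\right)^{2}}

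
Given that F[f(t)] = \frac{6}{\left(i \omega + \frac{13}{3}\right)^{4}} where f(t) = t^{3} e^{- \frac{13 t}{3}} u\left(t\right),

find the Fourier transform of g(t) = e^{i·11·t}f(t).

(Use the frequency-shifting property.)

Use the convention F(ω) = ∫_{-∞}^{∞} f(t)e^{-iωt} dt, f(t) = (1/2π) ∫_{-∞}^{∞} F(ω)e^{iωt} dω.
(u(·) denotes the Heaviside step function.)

F[g](ω) = \frac{486}{\left(3 i \left(\omega - 11\right) + 13\right)^{4}}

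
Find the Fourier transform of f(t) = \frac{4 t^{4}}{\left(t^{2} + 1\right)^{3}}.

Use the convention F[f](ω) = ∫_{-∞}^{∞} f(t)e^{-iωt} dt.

F(ω) = \frac{\pi \left(\omega^{2} - 5 \left|{\omega}\right| + 3\right) e^{- \left|{\omega}\right|}}{2}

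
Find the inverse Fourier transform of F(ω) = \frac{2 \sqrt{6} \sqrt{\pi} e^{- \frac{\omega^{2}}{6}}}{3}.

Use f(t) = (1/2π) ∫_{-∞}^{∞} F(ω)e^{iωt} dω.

f(t) = 2 e^{- \frac{3 t^{2}}{2}}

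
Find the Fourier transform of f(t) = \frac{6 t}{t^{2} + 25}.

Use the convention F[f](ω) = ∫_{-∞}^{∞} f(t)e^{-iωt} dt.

F(ω) = - 6 i \pi e^{- 5 \left|{\omega}\right|} \operatorname{sign}{\left(\omega \right)}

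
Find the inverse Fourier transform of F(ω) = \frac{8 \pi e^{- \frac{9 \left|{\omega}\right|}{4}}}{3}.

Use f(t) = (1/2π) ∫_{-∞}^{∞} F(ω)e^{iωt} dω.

f(t) = \frac{6}{t^{2} + \frac{81}{16}}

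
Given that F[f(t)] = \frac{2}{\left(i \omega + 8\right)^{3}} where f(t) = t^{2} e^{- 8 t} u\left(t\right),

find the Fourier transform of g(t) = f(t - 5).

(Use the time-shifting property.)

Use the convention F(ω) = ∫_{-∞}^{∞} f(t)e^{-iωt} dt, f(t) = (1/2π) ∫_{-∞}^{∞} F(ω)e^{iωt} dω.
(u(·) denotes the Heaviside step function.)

F[g](ω) = \frac{2 e^{- 5 i \omega}}{\left(i \omega + 8\right)^{3}}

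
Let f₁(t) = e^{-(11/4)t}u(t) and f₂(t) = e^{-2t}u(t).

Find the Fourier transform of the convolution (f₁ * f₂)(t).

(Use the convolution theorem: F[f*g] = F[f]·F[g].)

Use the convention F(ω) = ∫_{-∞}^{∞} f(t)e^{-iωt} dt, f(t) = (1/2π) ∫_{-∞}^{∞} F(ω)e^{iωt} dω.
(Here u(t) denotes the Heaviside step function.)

F[f₁*f₂](ω) = \frac{4}{\left(i \omega + 2\right) \left(4 i \omega + 11\right)}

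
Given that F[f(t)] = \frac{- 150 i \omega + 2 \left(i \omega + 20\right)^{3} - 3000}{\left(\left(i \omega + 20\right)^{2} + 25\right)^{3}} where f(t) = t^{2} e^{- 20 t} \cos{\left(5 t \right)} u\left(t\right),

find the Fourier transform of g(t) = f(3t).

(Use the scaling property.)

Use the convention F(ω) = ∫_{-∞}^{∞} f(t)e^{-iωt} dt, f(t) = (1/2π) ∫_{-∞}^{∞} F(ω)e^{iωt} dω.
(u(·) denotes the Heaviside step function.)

F[g](ω) = \frac{18 \left(- 675 i \omega + \left(i \omega + 60\right)^{3} - 40500\right)}{\left(\left(i \omega + 60\right)^{2} + 225\right)^{3}}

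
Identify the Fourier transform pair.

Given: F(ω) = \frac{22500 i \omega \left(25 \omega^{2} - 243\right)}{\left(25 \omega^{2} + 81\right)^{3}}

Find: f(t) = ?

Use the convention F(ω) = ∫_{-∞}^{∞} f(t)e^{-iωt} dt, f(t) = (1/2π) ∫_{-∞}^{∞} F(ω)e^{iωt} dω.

f(t) = 9 t e^{- \frac{9 \left|{t}\right|}{5}} \left|{t}\right|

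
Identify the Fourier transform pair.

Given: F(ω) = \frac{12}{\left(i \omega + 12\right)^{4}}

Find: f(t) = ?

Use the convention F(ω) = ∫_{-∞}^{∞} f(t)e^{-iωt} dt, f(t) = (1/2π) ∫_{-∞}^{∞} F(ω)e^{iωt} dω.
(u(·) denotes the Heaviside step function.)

f(t) = 2 t^{3} e^{- 12 t} u\left(t\right)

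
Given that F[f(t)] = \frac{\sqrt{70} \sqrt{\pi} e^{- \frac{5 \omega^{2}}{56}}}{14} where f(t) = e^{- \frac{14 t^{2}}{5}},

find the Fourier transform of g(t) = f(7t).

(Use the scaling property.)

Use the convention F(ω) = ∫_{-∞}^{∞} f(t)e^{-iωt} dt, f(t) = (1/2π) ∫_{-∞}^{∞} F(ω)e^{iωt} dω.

F[g](ω) = \frac{\sqrt{70} \sqrt{\pi} e^{- \frac{5 \omega^{2}}{2744}}}{98}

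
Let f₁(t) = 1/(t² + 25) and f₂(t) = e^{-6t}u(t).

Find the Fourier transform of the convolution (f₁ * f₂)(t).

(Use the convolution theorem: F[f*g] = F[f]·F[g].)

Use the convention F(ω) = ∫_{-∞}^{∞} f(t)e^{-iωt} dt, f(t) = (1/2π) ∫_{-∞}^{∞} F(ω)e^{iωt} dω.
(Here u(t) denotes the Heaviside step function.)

F[f₁*f₂](ω) = \frac{\pi e^{- 5 \left|{\omega}\right|}}{5 \left(i \omega + 6\right)}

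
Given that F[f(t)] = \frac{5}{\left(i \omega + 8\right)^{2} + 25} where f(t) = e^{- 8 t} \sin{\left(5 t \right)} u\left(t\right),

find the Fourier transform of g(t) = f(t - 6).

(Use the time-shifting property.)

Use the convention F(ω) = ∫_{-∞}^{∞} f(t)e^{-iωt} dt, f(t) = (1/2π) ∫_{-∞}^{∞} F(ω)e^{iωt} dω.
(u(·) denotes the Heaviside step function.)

F[g](ω) = \frac{5 e^{- 6 i \omega}}{\left(i \omega + 8\right)^{2} + 25}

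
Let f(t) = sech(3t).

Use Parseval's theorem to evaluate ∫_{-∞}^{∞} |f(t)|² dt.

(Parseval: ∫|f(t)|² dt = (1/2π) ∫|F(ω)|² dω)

∫|f(t)|² dt = \frac{2}{3}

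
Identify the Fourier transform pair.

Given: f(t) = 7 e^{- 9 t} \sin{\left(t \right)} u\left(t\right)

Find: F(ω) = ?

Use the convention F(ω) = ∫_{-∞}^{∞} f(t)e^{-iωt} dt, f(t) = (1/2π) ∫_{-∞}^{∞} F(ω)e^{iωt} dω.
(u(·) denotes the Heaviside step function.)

F(ω) = \frac{7}{\left(i \omega + 9\right)^{2} + 1}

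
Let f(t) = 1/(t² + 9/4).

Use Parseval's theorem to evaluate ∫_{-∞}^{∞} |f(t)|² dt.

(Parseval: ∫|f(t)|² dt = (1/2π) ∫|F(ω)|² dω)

∫|f(t)|² dt = \frac{4 \pi}{27}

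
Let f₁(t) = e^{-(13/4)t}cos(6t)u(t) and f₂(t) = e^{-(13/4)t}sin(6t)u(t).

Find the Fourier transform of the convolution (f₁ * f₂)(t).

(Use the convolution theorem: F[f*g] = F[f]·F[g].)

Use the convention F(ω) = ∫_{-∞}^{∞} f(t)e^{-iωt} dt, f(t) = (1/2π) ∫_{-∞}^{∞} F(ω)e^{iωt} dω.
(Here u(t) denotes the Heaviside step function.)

F[f₁*f₂](ω) = \frac{384 \left(4 i \omega + 13\right)}{\left(\left(4 i \omega + 13\right)^{2} + 576\right)^{2}}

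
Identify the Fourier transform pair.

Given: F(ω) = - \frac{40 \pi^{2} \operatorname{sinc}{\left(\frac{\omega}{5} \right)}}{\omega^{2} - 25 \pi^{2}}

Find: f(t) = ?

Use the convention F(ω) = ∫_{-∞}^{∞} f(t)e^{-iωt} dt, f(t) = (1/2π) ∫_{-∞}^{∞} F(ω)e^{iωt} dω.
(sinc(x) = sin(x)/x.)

f(t) = 8 \left(\begin{cases} \frac{\cos{\left(5 \pi t \right)}}{2} + \frac{1}{2} & \text{for}\: \left|{t}\right| < \frac{1}{5} \\0 & \text{otherwise} \end{cases}\right)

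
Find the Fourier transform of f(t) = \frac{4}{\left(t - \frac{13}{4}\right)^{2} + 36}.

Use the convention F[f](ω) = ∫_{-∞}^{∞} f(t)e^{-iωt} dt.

F(ω) = \frac{2 \pi e^{- \frac{13 i \omega}{4} - 6 \left|{\omega}\right|}}{3}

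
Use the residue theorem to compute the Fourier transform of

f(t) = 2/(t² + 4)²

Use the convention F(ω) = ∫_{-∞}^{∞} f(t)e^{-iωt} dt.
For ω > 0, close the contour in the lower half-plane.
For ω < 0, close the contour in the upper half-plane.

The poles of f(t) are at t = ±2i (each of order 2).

Let g(z) = f(z)e^{-iωz}; for large |z| the factor e^{-iωz} decays in the lower half-plane when ω > 0 and in the upper half-plane when ω < 0.

Case ω > 0 (lower half-plane, clockwise contour ⇒ F(ω) = -2πi·ΣRes):
  Res_{z = - 2 i} g(z) = \frac{i \left(2 \omega + 1\right) e^{- 2 \omega}}{16} (pole of order 2)
  F(ω) = -2πi·ΣRes = \frac{\pi \left(2 \omega + 1\right) e^{- 2 \omega}}{8}

Case ω < 0 (upper half-plane, counterclockwise contour ⇒ F(ω) = +2πi·ΣRes):
  Res_{z = 2 i} g(z) = \frac{i \left(2 \omega - 1\right) e^{2 \omega}}{16} (pole of order 2)
  F(ω) = 2πi·ΣRes = \frac{\pi \left(1 - 2 \omega\right) e^{2 \omega}}{8}

Both cases combine into a single formula in |ω|:

F(ω) = \frac{\pi \left(2 \left|{\omega}\right| + 1\right) e^{- 2 \left|{\omega}\right|}}{8}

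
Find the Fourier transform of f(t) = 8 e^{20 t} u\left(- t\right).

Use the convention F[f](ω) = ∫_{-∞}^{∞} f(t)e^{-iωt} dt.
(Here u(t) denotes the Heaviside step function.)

F(ω) = - \frac{8}{i \omega - 20}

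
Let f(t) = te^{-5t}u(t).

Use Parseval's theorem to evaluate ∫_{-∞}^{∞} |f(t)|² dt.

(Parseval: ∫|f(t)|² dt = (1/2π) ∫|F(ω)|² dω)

∫|f(t)|² dt = \frac{1}{500}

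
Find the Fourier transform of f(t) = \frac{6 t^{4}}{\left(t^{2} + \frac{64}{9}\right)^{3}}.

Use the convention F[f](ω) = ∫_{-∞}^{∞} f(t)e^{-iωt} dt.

F(ω) = \frac{\pi \left(64 \omega^{2} - 120 \left|{\omega}\right| + 27\right) e^{- \frac{8 \left|{\omega}\right|}{3}}}{32}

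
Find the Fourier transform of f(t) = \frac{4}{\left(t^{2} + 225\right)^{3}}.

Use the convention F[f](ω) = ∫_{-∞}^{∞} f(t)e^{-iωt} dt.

F(ω) = \frac{\pi \left(75 \omega^{2} + 15 \left|{\omega}\right| + 1\right) e^{- 15 \left|{\omega}\right|}}{506250}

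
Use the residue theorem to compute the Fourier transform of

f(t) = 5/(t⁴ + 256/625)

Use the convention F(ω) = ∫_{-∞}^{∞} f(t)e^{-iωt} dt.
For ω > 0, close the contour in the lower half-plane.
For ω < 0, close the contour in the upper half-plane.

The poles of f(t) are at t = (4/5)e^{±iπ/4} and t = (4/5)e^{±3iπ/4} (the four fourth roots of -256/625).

Let g(z) = f(z)e^{-iωz}; for large |z| the factor e^{-iωz} decays in the lower half-plane when ω > 0 and in the upper half-plane when ω < 0.

Case ω > 0 (lower half-plane, clockwise contour ⇒ F(ω) = -2πi·ΣRes):
  Res_{z = - \frac{2 \sqrt{2}}{5} - \frac{2 \sqrt{2} i}{5}} g(z) = \frac{625 \sqrt{2} i \left(1 - i\right) e^{\frac{2 \sqrt{2} \omega \left(-1 + i\right)}{5}}}{512}
  Res_{z = \frac{2 \sqrt{2}}{5} - \frac{2 \sqrt{2} i}{5}} g(z) = \frac{625 \sqrt{2} i \left(1 + i\right) e^{- \frac{2 \sqrt{2} \omega \left(1 + i\right)}{5}}}{512}
  F(ω) = -2πi·ΣRes = \frac{625 \sqrt{2} \pi \left(1 - i\right) \left(e^{\frac{4 \sqrt{2} i \omega}{5}} + i\right) e^{- \frac{2 \sqrt{2} \omega \left(1 + i\right)}{5}}}{256} = \frac{625 \pi e^{- \frac{2 \sqrt{2} \omega}{5}} \sin{\left(\frac{2 \sqrt{2} \omega}{5} + \frac{\pi}{4} \right)}}{64}

Case ω < 0 (upper half-plane, counterclockwise contour ⇒ F(ω) = +2πi·ΣRes):
  Res_{z = \frac{2 \sqrt{2}}{5} + \frac{2 \sqrt{2} i}{5}} g(z) = \frac{625 \sqrt{2} i \left(-1 + i\right) e^{\frac{2 \sqrt{2} \omega \left(1 - i\right)}{5}}}{512}
  Res_{z = - \frac{2 \sqrt{2}}{5} + \frac{2 \sqrt{2} i}{5}} g(z) = \frac{625 \sqrt{2} \left(1 - i\right) e^{\frac{2 \sqrt{2} \omega \left(1 + i\right)}{5}}}{512}
  F(ω) = 2πi·ΣRes = - \frac{625 \sqrt{2} i \pi \left(i \left(1 - i\right) e^{\frac{2 \sqrt{2} \omega \left(1 - i\right)}{5}} - \left(1 - i\right) e^{\frac{2 \sqrt{2} \omega \left(1 + i\right)}{5}}\right)}{256} = \frac{625 \pi e^{\frac{2 \sqrt{2} \omega}{5}} \cos{\left(\frac{2 \sqrt{2} \omega}{5} + \frac{\pi}{4} \right)}}{64}

Both cases combine into a single formula in |ω|:

F(ω) = \frac{625 \pi e^{- \frac{2 \sqrt{2} \left|{\omega}\right|}{5}} \sin{\left(\frac{2 \sqrt{2} \left|{\omega}\right|}{5} + \frac{\pi}{4} \right)}}{64}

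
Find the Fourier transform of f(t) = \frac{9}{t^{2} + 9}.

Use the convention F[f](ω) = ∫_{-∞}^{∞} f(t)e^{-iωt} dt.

F(ω) = 3 \pi e^{- 3 \left|{\omega}\right|}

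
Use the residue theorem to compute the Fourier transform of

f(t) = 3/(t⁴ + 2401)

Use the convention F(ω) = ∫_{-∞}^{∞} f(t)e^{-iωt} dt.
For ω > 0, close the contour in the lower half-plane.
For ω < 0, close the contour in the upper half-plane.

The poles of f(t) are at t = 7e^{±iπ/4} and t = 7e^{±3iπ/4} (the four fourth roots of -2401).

Let g(z) = f(z)e^{-iωz}; for large |z| the factor e^{-iωz} decays in the lower half-plane when ω > 0 and in the upper half-plane when ω < 0.

Case ω > 0 (lower half-plane, clockwise contour ⇒ F(ω) = -2πi·ΣRes):
  Res_{z = - \frac{7 \sqrt{2}}{2} - \frac{7 \sqrt{2} i}{2}} g(z) = \frac{3 \sqrt{2} i \left(1 - i\right) e^{\frac{7 \sqrt{2} \omega \left(-1 + i\right)}{2}}}{2744}
  Res_{z = \frac{7 \sqrt{2}}{2} - \frac{7 \sqrt{2} i}{2}} g(z) = \frac{3 \sqrt{2} i \left(1 + i\right) e^{- \frac{7 \sqrt{2} \omega \left(1 + i\right)}{2}}}{2744}
  F(ω) = -2πi·ΣRes = \frac{3 \sqrt{2} \pi \left(1 - i\right) \left(e^{7 \sqrt{2} i \omega} + i\right) e^{- \frac{7 \sqrt{2} \omega \left(1 + i\right)}{2}}}{1372} = \frac{3 \pi e^{- \frac{7 \sqrt{2} \omega}{2}} \sin{\left(\frac{7 \sqrt{2} \omega}{2} + \frac{\pi}{4} \right)}}{343}

Case ω < 0 (upper half-plane, counterclockwise contour ⇒ F(ω) = +2πi·ΣRes):
  Res_{z = \frac{7 \sqrt{2}}{2} + \frac{7 \sqrt{2} i}{2}} g(z) = \frac{3 \sqrt{2} i \left(-1 + i\right) e^{\frac{7 \sqrt{2} \omega \left(1 - i\right)}{2}}}{2744}
  Res_{z = - \frac{7 \sqrt{2}}{2} + \frac{7 \sqrt{2} i}{2}} g(z) = \frac{3 \sqrt{2} \left(1 - i\right) e^{\frac{7 \sqrt{2} \omega \left(1 + i\right)}{2}}}{2744}
  F(ω) = 2πi·ΣRes = - \frac{3 \sqrt{2} i \pi \left(i \left(1 - i\right) e^{\frac{7 \sqrt{2} \omega \left(1 - i\right)}{2}} - \left(1 - i\right) e^{\frac{7 \sqrt{2} \omega \left(1 + i\right)}{2}}\right)}{1372} = \frac{3 \pi e^{\frac{7 \sqrt{2} \omega}{2}} \cos{\left(\frac{7 \sqrt{2} \omega}{2} + \frac{\pi}{4} \right)}}{343}

Both cases combine into a single formula in |ω|:

F(ω) = \frac{3 \pi e^{- \frac{7 \sqrt{2} \left|{\omega}\right|}{2}} \sin{\left(\frac{7 \sqrt{2} \left|{\omega}\right|}{2} + \frac{\pi}{4} \right)}}{343}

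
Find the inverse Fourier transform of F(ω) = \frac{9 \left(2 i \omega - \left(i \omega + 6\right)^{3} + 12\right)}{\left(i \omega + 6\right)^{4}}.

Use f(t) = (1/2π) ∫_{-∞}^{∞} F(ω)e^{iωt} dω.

f(t) = 9 \left(t^{2} - 1\right) e^{- 6 t} u\left(t\right)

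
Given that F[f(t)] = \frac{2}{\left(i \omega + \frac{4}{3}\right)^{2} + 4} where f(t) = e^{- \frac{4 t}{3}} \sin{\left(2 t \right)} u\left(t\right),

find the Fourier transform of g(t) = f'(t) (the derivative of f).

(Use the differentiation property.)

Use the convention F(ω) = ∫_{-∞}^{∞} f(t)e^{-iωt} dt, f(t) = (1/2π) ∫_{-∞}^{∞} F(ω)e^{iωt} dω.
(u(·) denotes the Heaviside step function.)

F[g](ω) = \frac{18 i \omega}{\left(3 i \omega + 4\right)^{2} + 36}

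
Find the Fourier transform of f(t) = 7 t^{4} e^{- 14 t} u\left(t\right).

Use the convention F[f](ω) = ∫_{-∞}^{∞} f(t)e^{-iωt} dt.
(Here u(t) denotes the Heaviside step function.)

F(ω) = \frac{168}{\left(i \omega + 14\right)^{5}}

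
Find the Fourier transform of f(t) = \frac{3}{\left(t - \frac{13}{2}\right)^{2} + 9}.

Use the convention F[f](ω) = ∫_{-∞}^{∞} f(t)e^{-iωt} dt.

F(ω) = \pi e^{- \frac{13 i \omega}{2} - 3 \left|{\omega}\right|}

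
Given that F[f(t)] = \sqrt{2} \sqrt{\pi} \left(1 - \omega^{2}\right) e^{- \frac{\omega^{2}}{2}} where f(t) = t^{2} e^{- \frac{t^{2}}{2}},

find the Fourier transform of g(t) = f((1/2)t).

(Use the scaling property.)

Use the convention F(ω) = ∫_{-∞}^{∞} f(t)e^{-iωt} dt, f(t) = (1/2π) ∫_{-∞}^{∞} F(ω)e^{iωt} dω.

F[g](ω) = \sqrt{2} \sqrt{\pi} \left(2 - 8 \omega^{2}\right) e^{- 2 \omega^{2}}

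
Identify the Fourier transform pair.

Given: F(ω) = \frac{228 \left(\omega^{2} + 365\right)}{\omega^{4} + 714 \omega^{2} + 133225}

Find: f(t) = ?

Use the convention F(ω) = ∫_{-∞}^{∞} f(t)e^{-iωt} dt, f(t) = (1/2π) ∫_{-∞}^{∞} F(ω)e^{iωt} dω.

f(t) = 6 e^{- 19 \left|{t}\right|} \cos{\left(2 t \right)}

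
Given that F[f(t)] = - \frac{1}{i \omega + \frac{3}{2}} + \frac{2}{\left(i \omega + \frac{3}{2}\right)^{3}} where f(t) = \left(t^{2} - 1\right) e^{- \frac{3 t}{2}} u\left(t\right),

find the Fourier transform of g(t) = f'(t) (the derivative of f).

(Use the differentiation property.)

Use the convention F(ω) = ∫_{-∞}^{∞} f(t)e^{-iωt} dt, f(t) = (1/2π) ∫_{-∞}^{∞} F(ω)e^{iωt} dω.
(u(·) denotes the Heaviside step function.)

F[g](ω) = \frac{2 i \omega \left(16 i \omega - \left(2 i \omega + 3\right)^{3} + 24\right)}{\left(2 i \omega + 3\right)^{4}}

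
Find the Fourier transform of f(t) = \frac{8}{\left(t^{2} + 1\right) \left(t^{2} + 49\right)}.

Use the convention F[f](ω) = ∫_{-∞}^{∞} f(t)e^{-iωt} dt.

F(ω) = \frac{\pi e^{- \left|{\omega}\right|}}{6} - \frac{\pi e^{- 7 \left|{\omega}\right|}}{42}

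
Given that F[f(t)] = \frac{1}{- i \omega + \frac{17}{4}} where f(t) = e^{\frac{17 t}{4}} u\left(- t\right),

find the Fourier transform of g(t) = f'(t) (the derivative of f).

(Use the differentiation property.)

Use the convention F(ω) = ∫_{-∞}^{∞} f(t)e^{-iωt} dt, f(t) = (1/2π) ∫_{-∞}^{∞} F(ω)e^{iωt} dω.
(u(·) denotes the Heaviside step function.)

F[g](ω) = - \frac{4 \omega}{4 \omega + 17 i}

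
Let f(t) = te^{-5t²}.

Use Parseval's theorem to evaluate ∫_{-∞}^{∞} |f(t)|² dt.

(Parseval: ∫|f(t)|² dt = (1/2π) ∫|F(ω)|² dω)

∫|f(t)|² dt = \frac{\sqrt{10} \sqrt{\pi}}{200}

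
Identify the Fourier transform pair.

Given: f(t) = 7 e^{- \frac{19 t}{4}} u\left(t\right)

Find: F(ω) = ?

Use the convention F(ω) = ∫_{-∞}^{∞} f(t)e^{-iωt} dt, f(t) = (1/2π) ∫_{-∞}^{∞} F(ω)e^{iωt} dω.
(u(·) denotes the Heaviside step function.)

F(ω) = \frac{28}{4 i \omega + 19}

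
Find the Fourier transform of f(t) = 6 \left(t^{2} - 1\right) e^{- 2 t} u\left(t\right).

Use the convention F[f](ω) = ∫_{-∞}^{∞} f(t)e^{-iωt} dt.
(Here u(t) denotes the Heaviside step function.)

F(ω) = \frac{6 \left(2 i \omega - \left(i \omega + 2\right)^{3} + 4\right)}{\left(i \omega + 2\right)^{4}}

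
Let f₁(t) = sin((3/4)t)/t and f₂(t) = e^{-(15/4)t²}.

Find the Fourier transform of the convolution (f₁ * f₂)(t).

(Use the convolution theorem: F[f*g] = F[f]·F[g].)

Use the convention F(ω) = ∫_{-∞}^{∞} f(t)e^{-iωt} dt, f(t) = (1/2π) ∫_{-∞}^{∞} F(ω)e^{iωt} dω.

F[f₁*f₂](ω) = \begin{cases} \frac{2 \sqrt{15} \pi^{\frac{3}{2}} e^{- \frac{\omega^{2}}{15}}}{15} & \text{for}\: \omega > - \frac{3}{4} \wedge \omega < \frac{3}{4} \\0 & \text{otherwise} \end{cases}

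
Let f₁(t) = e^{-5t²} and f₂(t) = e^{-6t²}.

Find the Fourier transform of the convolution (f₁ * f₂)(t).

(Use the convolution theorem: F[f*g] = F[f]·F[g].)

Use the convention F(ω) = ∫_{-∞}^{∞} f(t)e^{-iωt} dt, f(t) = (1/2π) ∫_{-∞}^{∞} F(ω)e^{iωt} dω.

F[f₁*f₂](ω) = \frac{\sqrt{30} \pi e^{- \frac{11 \omega^{2}}{120}}}{30}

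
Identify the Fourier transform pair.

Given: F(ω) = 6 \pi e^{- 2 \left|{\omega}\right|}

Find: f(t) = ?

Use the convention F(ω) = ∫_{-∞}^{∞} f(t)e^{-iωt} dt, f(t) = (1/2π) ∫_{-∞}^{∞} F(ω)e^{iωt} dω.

f(t) = \frac{12}{t^{2} + 4}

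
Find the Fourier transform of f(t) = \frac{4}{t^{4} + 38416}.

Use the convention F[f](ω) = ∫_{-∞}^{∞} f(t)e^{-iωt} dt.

F(ω) = \frac{\pi e^{- 7 \sqrt{2} \left|{\omega}\right|} \sin{\left(7 \sqrt{2} \left|{\omega}\right| + \frac{\pi}{4} \right)}}{686}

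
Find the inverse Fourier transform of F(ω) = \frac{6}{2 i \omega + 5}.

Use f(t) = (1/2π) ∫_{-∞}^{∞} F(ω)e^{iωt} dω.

f(t) = 3 e^{- \frac{5 t}{2}} u\left(t\right)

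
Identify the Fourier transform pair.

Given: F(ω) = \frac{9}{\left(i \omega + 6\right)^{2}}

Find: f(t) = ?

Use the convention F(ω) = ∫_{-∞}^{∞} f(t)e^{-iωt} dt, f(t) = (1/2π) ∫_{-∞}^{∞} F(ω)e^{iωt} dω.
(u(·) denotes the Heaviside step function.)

f(t) = 9 t e^{- 6 t} u\left(t\right)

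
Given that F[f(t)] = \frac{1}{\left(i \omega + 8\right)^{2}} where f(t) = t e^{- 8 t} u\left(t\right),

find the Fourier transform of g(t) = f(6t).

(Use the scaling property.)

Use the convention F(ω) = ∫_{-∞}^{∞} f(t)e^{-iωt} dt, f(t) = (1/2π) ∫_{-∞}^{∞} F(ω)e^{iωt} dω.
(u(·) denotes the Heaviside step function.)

F[g](ω) = \frac{6}{\left(i \omega + 48\right)^{2}}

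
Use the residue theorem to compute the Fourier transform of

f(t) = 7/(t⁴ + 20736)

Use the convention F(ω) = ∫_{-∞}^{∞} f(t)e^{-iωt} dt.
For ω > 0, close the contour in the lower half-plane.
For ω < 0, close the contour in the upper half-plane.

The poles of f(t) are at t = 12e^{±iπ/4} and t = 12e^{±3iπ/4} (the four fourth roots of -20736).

Let g(z) = f(z)e^{-iωz}; for large |z| the factor e^{-iωz} decays in the lower half-plane when ω > 0 and in the upper half-plane when ω < 0.

Case ω > 0 (lower half-plane, clockwise contour ⇒ F(ω) = -2πi·ΣRes):
  Res_{z = - 6 \sqrt{2} - 6 \sqrt{2} i} g(z) = \frac{7 \sqrt{2} i \left(1 - i\right) e^{6 \sqrt{2} \omega \left(-1 + i\right)}}{13824}
  Res_{z = 6 \sqrt{2} - 6 \sqrt{2} i} g(z) = \frac{7 \sqrt{2} i \left(1 + i\right) e^{- 6 \sqrt{2} \omega \left(1 + i\right)}}{13824}
  F(ω) = -2πi·ΣRes = \frac{7 \sqrt{2} \pi \left(1 - i\right) \left(e^{12 \sqrt{2} i \omega} + i\right) e^{- 6 \sqrt{2} \omega \left(1 + i\right)}}{6912} = \frac{7 \pi e^{- 6 \sqrt{2} \omega} \sin{\left(6 \sqrt{2} \omega + \frac{\pi}{4} \right)}}{1728}

Case ω < 0 (upper half-plane, counterclockwise contour ⇒ F(ω) = +2πi·ΣRes):
  Res_{z = 6 \sqrt{2} + 6 \sqrt{2} i} g(z) = \frac{7 \sqrt{2} i \left(-1 + i\right) e^{6 \sqrt{2} \omega \left(1 - i\right)}}{13824}
  Res_{z = - 6 \sqrt{2} + 6 \sqrt{2} i} g(z) = \frac{7 \sqrt{2} \left(1 - i\right) e^{6 \sqrt{2} \omega \left(1 + i\right)}}{13824}
  F(ω) = 2πi·ΣRes = - \frac{7 \sqrt{2} i \pi \left(i \left(1 - i\right) e^{6 \sqrt{2} \omega \left(1 - i\right)} - \left(1 - i\right) e^{6 \sqrt{2} \omega \left(1 + i\right)}\right)}{6912} = \frac{7 \pi e^{6 \sqrt{2} \omega} \cos{\left(6 \sqrt{2} \omega + \frac{\pi}{4} \right)}}{1728}

Both cases combine into a single formula in |ω|:

F(ω) = \frac{7 \pi e^{- 6 \sqrt{2} \left|{\omega}\right|} \sin{\left(6 \sqrt{2} \left|{\omega}\right| + \frac{\pi}{4} \right)}}{1728}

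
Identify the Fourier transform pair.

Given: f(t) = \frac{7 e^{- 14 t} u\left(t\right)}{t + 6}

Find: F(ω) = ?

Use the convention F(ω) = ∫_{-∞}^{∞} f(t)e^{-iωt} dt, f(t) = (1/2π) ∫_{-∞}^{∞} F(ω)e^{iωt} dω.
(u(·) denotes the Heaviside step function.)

F(ω) = 7 e^{6 i \omega + 84} \operatorname{E}_{1}\left(6 i \omega + 84\right)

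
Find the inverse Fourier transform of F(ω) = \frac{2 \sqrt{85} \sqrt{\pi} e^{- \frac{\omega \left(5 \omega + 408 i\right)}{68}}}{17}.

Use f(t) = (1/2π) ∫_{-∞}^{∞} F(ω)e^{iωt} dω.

f(t) = 2 e^{- \frac{17 \left(t - 6\right)^{2}}{5}}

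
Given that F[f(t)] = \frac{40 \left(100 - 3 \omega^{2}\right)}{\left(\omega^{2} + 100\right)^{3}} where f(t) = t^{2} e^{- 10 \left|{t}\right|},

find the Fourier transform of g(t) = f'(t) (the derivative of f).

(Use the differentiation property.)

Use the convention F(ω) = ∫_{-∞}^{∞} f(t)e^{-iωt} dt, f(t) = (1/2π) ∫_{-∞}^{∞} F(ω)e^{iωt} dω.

F[g](ω) = - \frac{40 i \omega \left(3 \omega^{2} - 100\right)}{\left(\omega^{2} + 100\right)^{3}}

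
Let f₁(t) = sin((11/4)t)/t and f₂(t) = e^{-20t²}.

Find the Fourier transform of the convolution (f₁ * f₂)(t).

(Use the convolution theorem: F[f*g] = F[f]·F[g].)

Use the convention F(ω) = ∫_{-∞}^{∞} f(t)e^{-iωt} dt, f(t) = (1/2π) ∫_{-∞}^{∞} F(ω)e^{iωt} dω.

F[f₁*f₂](ω) = \begin{cases} \frac{\sqrt{5} \pi^{\frac{3}{2}} e^{- \frac{\omega^{2}}{80}}}{10} & \text{for}\: \omega > - \frac{11}{4} \wedge \omega < \frac{11}{4} \\0 & \text{otherwise} \end{cases}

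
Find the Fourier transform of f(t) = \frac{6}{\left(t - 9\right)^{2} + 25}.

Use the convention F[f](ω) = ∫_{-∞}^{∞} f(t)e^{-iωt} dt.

F(ω) = \frac{6 \pi e^{- 9 i \omega - 5 \left|{\omega}\right|}}{5}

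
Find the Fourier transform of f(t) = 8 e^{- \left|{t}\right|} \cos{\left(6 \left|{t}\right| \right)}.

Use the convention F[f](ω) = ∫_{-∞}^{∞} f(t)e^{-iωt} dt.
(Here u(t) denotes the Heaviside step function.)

F(ω) = \frac{16 \left(\omega^{2} + 37\right)}{\omega^{4} - 70 \omega^{2} + 1369}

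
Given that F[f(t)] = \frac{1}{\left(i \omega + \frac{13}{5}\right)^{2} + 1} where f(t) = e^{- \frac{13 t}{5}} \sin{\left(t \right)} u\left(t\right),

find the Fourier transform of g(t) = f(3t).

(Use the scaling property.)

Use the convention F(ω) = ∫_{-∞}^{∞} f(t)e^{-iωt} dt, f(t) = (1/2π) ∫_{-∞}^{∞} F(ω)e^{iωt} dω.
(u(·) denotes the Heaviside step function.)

F[g](ω) = \frac{75}{\left(5 i \omega + 39\right)^{2} + 225}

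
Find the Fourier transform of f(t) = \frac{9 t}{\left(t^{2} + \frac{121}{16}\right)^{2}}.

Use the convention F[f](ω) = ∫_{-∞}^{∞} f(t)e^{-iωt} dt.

F(ω) = - \frac{18 i \pi \omega e^{- \frac{11 \left|{\omega}\right|}{4}}}{11}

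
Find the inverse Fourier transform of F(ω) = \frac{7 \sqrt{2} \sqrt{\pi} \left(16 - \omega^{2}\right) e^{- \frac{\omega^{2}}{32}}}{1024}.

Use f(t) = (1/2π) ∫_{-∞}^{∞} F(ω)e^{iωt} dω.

f(t) = 7 t^{2} e^{- 8 t^{2}}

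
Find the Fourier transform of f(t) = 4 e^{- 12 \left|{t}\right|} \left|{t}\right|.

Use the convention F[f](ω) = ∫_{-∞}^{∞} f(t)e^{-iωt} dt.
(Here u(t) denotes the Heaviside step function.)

F(ω) = \frac{8 \left(144 - \omega^{2}\right)}{\left(\omega^{2} + 144\right)^{2}}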